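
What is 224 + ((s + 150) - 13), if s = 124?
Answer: 485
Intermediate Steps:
224 + ((s + 150) - 13) = 224 + ((124 + 150) - 13) = 224 + (274 - 13) = 224 + 261 = 485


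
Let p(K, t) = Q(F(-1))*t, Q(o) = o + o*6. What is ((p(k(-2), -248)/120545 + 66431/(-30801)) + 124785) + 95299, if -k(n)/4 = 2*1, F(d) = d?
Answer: 817143369595421/3712906545 ≈ 2.2008e+5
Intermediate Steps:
Q(o) = 7*o (Q(o) = o + 6*o = 7*o)
k(n) = -8
p(K, t) = -7*t (p(K, t) = (7*(-1))*t = -7*t)
((p(k(-2), -248)/120545 + 66431/(-30801)) + 124785) + 95299 = ((-7*(-248)/120545 + 66431/(-30801)) + 124785) + 95299 = ((1736*(1/120545) + 66431*(-1/30801)) + 124785) + 95299 = ((1736/120545 - 66431/30801) + 124785) + 95299 = (-7954454359/3712906545 + 124785) + 95299 = 463307088763466/3712906545 + 95299 = 817143369595421/3712906545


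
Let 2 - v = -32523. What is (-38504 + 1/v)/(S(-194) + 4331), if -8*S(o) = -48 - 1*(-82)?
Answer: -1669790132/187636725 ≈ -8.8991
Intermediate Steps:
v = 32525 (v = 2 - 1*(-32523) = 2 + 32523 = 32525)
S(o) = -17/4 (S(o) = -(-48 - 1*(-82))/8 = -(-48 + 82)/8 = -1/8*34 = -17/4)
(-38504 + 1/v)/(S(-194) + 4331) = (-38504 + 1/32525)/(-17/4 + 4331) = (-38504 + 1/32525)/(17307/4) = -1252342599/32525*4/17307 = -1669790132/187636725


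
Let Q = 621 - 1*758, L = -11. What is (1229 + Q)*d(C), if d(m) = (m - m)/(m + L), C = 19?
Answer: 0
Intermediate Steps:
Q = -137 (Q = 621 - 758 = -137)
d(m) = 0 (d(m) = (m - m)/(m - 11) = 0/(-11 + m) = 0)
(1229 + Q)*d(C) = (1229 - 137)*0 = 1092*0 = 0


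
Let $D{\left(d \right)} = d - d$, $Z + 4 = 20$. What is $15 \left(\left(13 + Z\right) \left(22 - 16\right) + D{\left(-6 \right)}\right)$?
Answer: $2610$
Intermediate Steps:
$Z = 16$ ($Z = -4 + 20 = 16$)
$D{\left(d \right)} = 0$
$15 \left(\left(13 + Z\right) \left(22 - 16\right) + D{\left(-6 \right)}\right) = 15 \left(\left(13 + 16\right) \left(22 - 16\right) + 0\right) = 15 \left(29 \cdot 6 + 0\right) = 15 \left(174 + 0\right) = 15 \cdot 174 = 2610$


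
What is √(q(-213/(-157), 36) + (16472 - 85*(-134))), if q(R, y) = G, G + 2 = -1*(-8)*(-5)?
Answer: 2*√6955 ≈ 166.79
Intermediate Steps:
G = -42 (G = -2 - 1*(-8)*(-5) = -2 + 8*(-5) = -2 - 40 = -42)
q(R, y) = -42
√(q(-213/(-157), 36) + (16472 - 85*(-134))) = √(-42 + (16472 - 85*(-134))) = √(-42 + (16472 - 1*(-11390))) = √(-42 + (16472 + 11390)) = √(-42 + 27862) = √27820 = 2*√6955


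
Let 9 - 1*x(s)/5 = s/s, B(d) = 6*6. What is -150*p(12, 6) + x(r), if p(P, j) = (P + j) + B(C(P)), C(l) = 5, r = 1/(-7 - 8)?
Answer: -8060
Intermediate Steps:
r = -1/15 (r = 1/(-15) = -1/15 ≈ -0.066667)
B(d) = 36
x(s) = 40 (x(s) = 45 - 5*s/s = 45 - 5*1 = 45 - 5 = 40)
p(P, j) = 36 + P + j (p(P, j) = (P + j) + 36 = 36 + P + j)
-150*p(12, 6) + x(r) = -150*(36 + 12 + 6) + 40 = -150*54 + 40 = -8100 + 40 = -8060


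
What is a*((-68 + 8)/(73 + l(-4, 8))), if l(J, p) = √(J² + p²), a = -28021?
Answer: 122731980/5249 - 6725040*√5/5249 ≈ 20517.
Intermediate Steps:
a*((-68 + 8)/(73 + l(-4, 8))) = -28021*(-68 + 8)/(73 + √((-4)² + 8²)) = -(-1681260)/(73 + √(16 + 64)) = -(-1681260)/(73 + √80) = -(-1681260)/(73 + 4*√5) = 1681260/(73 + 4*√5)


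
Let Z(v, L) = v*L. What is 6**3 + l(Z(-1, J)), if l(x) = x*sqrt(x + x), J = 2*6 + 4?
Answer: 216 - 64*I*sqrt(2) ≈ 216.0 - 90.51*I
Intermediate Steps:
J = 16 (J = 12 + 4 = 16)
Z(v, L) = L*v
l(x) = sqrt(2)*x**(3/2) (l(x) = x*sqrt(2*x) = x*(sqrt(2)*sqrt(x)) = sqrt(2)*x**(3/2))
6**3 + l(Z(-1, J)) = 6**3 + sqrt(2)*(16*(-1))**(3/2) = 216 + sqrt(2)*(-16)**(3/2) = 216 + sqrt(2)*(-64*I) = 216 - 64*I*sqrt(2)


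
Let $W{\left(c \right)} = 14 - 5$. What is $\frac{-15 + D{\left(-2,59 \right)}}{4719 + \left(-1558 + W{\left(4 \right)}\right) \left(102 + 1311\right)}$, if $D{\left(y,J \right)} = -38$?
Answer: $\frac{53}{2184018} \approx 2.4267 \cdot 10^{-5}$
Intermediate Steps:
$W{\left(c \right)} = 9$ ($W{\left(c \right)} = 14 - 5 = 9$)
$\frac{-15 + D{\left(-2,59 \right)}}{4719 + \left(-1558 + W{\left(4 \right)}\right) \left(102 + 1311\right)} = \frac{-15 - 38}{4719 + \left(-1558 + 9\right) \left(102 + 1311\right)} = - \frac{53}{4719 - 2188737} = - \frac{53}{-2184018} = \left(-53\right) \left(- \frac{1}{2184018}\right) = \frac{53}{2184018}$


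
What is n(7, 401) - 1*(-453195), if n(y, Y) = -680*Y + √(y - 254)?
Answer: 180515 + I*√247 ≈ 1.8052e+5 + 15.716*I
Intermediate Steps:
n(y, Y) = √(-254 + y) - 680*Y (n(y, Y) = -680*Y + √(-254 + y) = √(-254 + y) - 680*Y)
n(7, 401) - 1*(-453195) = (√(-254 + 7) - 680*401) - 1*(-453195) = (√(-247) - 272680) + 453195 = (I*√247 - 272680) + 453195 = (-272680 + I*√247) + 453195 = 180515 + I*√247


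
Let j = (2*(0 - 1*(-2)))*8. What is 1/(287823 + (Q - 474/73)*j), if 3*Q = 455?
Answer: 219/64050613 ≈ 3.4192e-6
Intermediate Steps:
Q = 455/3 (Q = (⅓)*455 = 455/3 ≈ 151.67)
j = 32 (j = (2*(0 + 2))*8 = (2*2)*8 = 4*8 = 32)
1/(287823 + (Q - 474/73)*j) = 1/(287823 + (455/3 - 474/73)*32) = 1/(287823 + (31793/219)*32) = 1/(287823 + 1017376/219) = 1/(64050613/219) = 219/64050613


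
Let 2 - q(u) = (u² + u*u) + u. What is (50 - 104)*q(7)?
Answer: 5562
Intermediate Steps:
q(u) = 2 - u - 2*u² (q(u) = 2 - ((u² + u*u) + u) = 2 - ((u² + u²) + u) = 2 - (2*u² + u) = 2 - (u + 2*u²) = 2 + (-u - 2*u²) = 2 - u - 2*u²)
(50 - 104)*q(7) = (50 - 104)*(2 - 1*7 - 2*7²) = -54*(2 - 7 - 2*49) = -54*(2 - 7 - 98) = -54*(-103) = 5562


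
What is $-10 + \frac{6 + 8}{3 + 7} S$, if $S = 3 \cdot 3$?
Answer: $\frac{13}{5} \approx 2.6$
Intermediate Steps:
$S = 9$
$-10 + \frac{6 + 8}{3 + 7} S = -10 + \frac{6 + 8}{3 + 7} \cdot 9 = -10 + \frac{14}{10} \cdot 9 = -10 + 14 \cdot \frac{1}{10} \cdot 9 = -10 + \frac{7}{5} \cdot 9 = -10 + \frac{63}{5} = \frac{13}{5}$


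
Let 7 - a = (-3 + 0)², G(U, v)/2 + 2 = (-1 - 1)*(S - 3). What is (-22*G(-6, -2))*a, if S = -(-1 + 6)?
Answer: 1232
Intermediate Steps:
S = -5 (S = -1*5 = -5)
G(U, v) = 28 (G(U, v) = -4 + 2*((-1 - 1)*(-5 - 3)) = -4 + 2*(-2*(-8)) = -4 + 2*16 = -4 + 32 = 28)
a = -2 (a = 7 - (-3 + 0)² = 7 - 1*(-3)² = 7 - 1*9 = 7 - 9 = -2)
(-22*G(-6, -2))*a = -22*28*(-2) = -616*(-2) = 1232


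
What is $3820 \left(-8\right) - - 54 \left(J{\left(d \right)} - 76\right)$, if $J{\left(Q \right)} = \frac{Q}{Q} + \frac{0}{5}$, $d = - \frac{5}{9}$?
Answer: $-34610$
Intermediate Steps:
$d = - \frac{5}{9}$ ($d = \left(-5\right) \frac{1}{9} = - \frac{5}{9} \approx -0.55556$)
$J{\left(Q \right)} = 1$ ($J{\left(Q \right)} = 1 + 0 \cdot \frac{1}{5} = 1 + 0 = 1$)
$3820 \left(-8\right) - - 54 \left(J{\left(d \right)} - 76\right) = 3820 \left(-8\right) - - 54 \left(1 - 76\right) = -30560 - \left(-54\right) \left(-75\right) = -30560 - 4050 = -34610$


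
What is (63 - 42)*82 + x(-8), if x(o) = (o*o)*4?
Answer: 1978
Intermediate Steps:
x(o) = 4*o² (x(o) = o²*4 = 4*o²)
(63 - 42)*82 + x(-8) = (63 - 42)*82 + 4*(-8)² = 21*82 + 4*64 = 1722 + 256 = 1978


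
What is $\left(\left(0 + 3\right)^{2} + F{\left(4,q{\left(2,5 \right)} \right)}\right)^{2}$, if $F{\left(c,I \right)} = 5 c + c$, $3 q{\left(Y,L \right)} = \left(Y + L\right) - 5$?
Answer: $1089$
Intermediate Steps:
$q{\left(Y,L \right)} = - \frac{5}{3} + \frac{L}{3} + \frac{Y}{3}$ ($q{\left(Y,L \right)} = \frac{\left(Y + L\right) - 5}{3} = \frac{\left(L + Y\right) - 5}{3} = \frac{-5 + L + Y}{3} = - \frac{5}{3} + \frac{L}{3} + \frac{Y}{3}$)
$F{\left(c,I \right)} = 6 c$
$\left(\left(0 + 3\right)^{2} + F{\left(4,q{\left(2,5 \right)} \right)}\right)^{2} = \left(\left(0 + 3\right)^{2} + 6 \cdot 4\right)^{2} = \left(3^{2} + 24\right)^{2} = \left(9 + 24\right)^{2} = 33^{2} = 1089$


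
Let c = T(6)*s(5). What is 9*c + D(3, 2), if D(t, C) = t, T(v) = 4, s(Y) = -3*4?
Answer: -429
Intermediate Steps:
s(Y) = -12
c = -48 (c = 4*(-12) = -48)
9*c + D(3, 2) = 9*(-48) + 3 = -432 + 3 = -429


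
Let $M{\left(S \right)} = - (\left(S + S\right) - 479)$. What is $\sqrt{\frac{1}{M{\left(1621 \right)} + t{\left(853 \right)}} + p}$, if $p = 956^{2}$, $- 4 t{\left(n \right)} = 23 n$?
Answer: $\frac{2 \sqrt{214937238673973}}{30671} \approx 956.0$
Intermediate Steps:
$t{\left(n \right)} = - \frac{23 n}{4}$
$M{\left(S \right)} = 479 - 2 S$ ($M{\left(S \right)} = - (2 S - 479) = - (-479 + 2 S) = 479 - 2 S$)
$p = 913936$
$\sqrt{\frac{1}{M{\left(1621 \right)} + t{\left(853 \right)}} + p} = \sqrt{\frac{1}{\left(479 - 3242\right) - \frac{19619}{4}} + 913936} = \sqrt{\frac{1}{-2763 - \frac{19619}{4}} + 913936} = \sqrt{\frac{1}{- \frac{30671}{4}} + 913936} = \sqrt{- \frac{4}{30671} + 913936} = \sqrt{\frac{28031331052}{30671}} = \frac{2 \sqrt{214937238673973}}{30671}$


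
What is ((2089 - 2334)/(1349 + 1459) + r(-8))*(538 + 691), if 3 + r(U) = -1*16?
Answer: -65870713/2808 ≈ -23458.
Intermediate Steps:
r(U) = -19 (r(U) = -3 - 1*16 = -3 - 16 = -19)
((2089 - 2334)/(1349 + 1459) + r(-8))*(538 + 691) = ((2089 - 2334)/(1349 + 1459) - 19)*(538 + 691) = (-245/2808 - 19)*1229 = -53597/2808*1229 = -65870713/2808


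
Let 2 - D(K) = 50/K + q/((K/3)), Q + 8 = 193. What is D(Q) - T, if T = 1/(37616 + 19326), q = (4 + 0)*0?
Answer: 3644251/2106854 ≈ 1.7297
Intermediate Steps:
q = 0 (q = 4*0 = 0)
T = 1/56942 ≈ 1.7562e-5
Q = 185 (Q = -8 + 193 = 185)
D(K) = 2 - 50/K (D(K) = 2 - (50/K + 0/((K/3))) = 2 - (50/K + 0*(3/K)) = 2 - (50/K + 0) = 2 - 50/K)
D(Q) - T = (2 - 50/185) - 1*1/56942 = (2 - 50*1/185) - 1/56942 = (2 - 10/37) - 1/56942 = 64/37 - 1/56942 = 3644251/2106854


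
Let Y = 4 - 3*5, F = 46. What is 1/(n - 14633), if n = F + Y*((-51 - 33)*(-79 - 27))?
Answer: -1/112531 ≈ -8.8864e-6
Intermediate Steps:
Y = -11 (Y = 4 - 15 = -11)
n = -97898 (n = 46 - 11*(-51 - 33)*(-79 - 27) = 46 - (-924)*(-106) = 46 - 11*8904 = 46 - 97944 = -97898)
1/(n - 14633) = 1/(-97898 - 14633) = 1/(-112531) = -1/112531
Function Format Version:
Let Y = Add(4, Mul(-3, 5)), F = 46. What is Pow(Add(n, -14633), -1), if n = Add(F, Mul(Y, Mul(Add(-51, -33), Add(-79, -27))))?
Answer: Rational(-1, 112531) ≈ -8.8864e-6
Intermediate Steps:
Y = -11 (Y = Add(4, -15) = -11)
n = -97898 (n = Add(46, Mul(-11, Mul(Add(-51, -33), Add(-79, -27)))) = Add(46, Mul(-11, Mul(-84, -106))) = Add(46, Mul(-11, 8904)) = Add(46, -97944) = -97898)
Pow(Add(n, -14633), -1) = Pow(Add(-97898, -14633), -1) = Pow(-112531, -1) = Rational(-1, 112531)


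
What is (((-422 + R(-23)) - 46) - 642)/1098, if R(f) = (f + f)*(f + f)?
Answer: 503/549 ≈ 0.91621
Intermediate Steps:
R(f) = 4*f² (R(f) = (2*f)*(2*f) = 4*f²)
(((-422 + R(-23)) - 46) - 642)/1098 = (((-422 + 4*(-23)²) - 46) - 642)/1098 = (((-422 + 4*529) - 46) - 642)/1098 = (((-422 + 2116) - 46) - 642)/1098 = ((1694 - 46) - 642)/1098 = (1648 - 642)/1098 = (1/1098)*1006 = 503/549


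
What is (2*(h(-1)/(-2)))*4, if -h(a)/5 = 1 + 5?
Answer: 120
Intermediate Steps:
h(a) = -30 (h(a) = -5*(1 + 5) = -5*6 = -30)
(2*(h(-1)/(-2)))*4 = (2*(-30/(-2)))*4 = (2*(-30*(-1/2)))*4 = (2*15)*4 = 30*4 = 120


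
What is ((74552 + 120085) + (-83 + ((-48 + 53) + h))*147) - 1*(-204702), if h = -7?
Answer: 386844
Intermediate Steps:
((74552 + 120085) + (-83 + ((-48 + 53) + h))*147) - 1*(-204702) = ((74552 + 120085) + (-83 + ((-48 + 53) - 7))*147) - 1*(-204702) = (194637 + (-83 + (5 - 7))*147) + 204702 = (194637 + (-83 - 2)*147) + 204702 = (194637 - 85*147) + 204702 = (194637 - 12495) + 204702 = 182142 + 204702 = 386844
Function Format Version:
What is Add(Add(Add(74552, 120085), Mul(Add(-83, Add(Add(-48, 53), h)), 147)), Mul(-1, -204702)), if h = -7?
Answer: 386844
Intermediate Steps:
Add(Add(Add(74552, 120085), Mul(Add(-83, Add(Add(-48, 53), h)), 147)), Mul(-1, -204702)) = Add(Add(Add(74552, 120085), Mul(Add(-83, Add(Add(-48, 53), -7)), 147)), Mul(-1, -204702)) = Add(Add(194637, Mul(Add(-83, Add(5, -7)), 147)), 204702) = Add(Add(194637, Mul(Add(-83, -2), 147)), 204702) = Add(Add(194637, Mul(-85, 147)), 204702) = Add(Add(194637, -12495), 204702) = Add(182142, 204702) = 386844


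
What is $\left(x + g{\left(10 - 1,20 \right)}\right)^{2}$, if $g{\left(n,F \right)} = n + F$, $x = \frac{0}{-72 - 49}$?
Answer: $841$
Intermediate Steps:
$x = 0$ ($x = \frac{0}{-121} = 0 \left(- \frac{1}{121}\right) = 0$)
$g{\left(n,F \right)} = F + n$
$\left(x + g{\left(10 - 1,20 \right)}\right)^{2} = \left(0 + \left(20 + \left(10 - 1\right)\right)\right)^{2} = \left(0 + \left(20 + 9\right)\right)^{2} = \left(0 + 29\right)^{2} = 29^{2} = 841$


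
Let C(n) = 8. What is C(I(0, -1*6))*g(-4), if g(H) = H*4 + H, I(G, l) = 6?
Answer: -160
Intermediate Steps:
g(H) = 5*H (g(H) = 4*H + H = 5*H)
C(I(0, -1*6))*g(-4) = 8*(5*(-4)) = 8*(-20) = -160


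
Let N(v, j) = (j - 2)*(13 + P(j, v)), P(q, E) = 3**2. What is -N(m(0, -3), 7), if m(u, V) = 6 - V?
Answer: -110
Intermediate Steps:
P(q, E) = 9
N(v, j) = -44 + 22*j (N(v, j) = (j - 2)*(13 + 9) = (-2 + j)*22 = -44 + 22*j)
-N(m(0, -3), 7) = -(-44 + 22*7) = -(-44 + 154) = -1*110 = -110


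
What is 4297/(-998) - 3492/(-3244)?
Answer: -2613613/809378 ≈ -3.2292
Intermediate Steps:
4297/(-998) - 3492/(-3244) = 4297*(-1/998) - 3492*(-1/3244) = -4297/998 + 873/811 = -2613613/809378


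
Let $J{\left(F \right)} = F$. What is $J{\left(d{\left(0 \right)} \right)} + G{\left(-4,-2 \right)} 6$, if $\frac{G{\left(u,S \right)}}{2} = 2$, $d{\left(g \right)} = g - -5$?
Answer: $29$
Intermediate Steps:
$d{\left(g \right)} = 5 + g$ ($d{\left(g \right)} = g + 5 = 5 + g$)
$G{\left(u,S \right)} = 4$ ($G{\left(u,S \right)} = 2 \cdot 2 = 4$)
$J{\left(d{\left(0 \right)} \right)} + G{\left(-4,-2 \right)} 6 = \left(5 + 0\right) + 4 \cdot 6 = 5 + 24 = 29$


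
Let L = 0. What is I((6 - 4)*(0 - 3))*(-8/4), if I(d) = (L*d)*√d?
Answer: 0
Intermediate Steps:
I(d) = 0 (I(d) = (0*d)*√d = 0*√d = 0)
I((6 - 4)*(0 - 3))*(-8/4) = 0*(-8/4) = 0*(-8*¼) = 0*(-2) = 0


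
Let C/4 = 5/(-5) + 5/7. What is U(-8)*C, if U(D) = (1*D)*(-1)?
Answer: -64/7 ≈ -9.1429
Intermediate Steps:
U(D) = -D (U(D) = D*(-1) = -D)
C = -8/7 (C = 4*(5/(-5) + 5/7) = 4*(5*(-⅕) + 5*(⅐)) = 4*(-1 + 5/7) = 4*(-2/7) = -8/7 ≈ -1.1429)
U(-8)*C = -1*(-8)*(-8/7) = 8*(-8/7) = -64/7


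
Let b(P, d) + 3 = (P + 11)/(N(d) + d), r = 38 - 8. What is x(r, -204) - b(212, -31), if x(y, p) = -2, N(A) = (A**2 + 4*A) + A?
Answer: 552/775 ≈ 0.71226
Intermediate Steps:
r = 30
N(A) = A**2 + 5*A
b(P, d) = -3 + (11 + P)/(d + d*(5 + d)) (b(P, d) = -3 + (P + 11)/(d*(5 + d) + d) = -3 + (11 + P)/(d + d*(5 + d)))
x(r, -204) - b(212, -31) = -2 - (11 + 212 - 18*(-31) - 3*(-31)**2)/((-31)*(6 - 31)) = -2 - (-1)*(11 + 212 + 558 - 3*961)/(31*(-25)) = -2 - (-1)*(-1)*(11 + 212 + 558 - 2883)/(31*25) = -2 - (-1)*(-1)*(-2102)/(31*25) = -2 - 1*(-2102/775) = -2 + 2102/775 = 552/775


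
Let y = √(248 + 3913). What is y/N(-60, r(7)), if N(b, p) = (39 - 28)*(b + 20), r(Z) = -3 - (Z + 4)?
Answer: -√4161/440 ≈ -0.14660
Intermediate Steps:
r(Z) = -7 - Z (r(Z) = -3 - (4 + Z) = -3 + (-4 - Z) = -7 - Z)
N(b, p) = 220 + 11*b (N(b, p) = 11*(20 + b) = 220 + 11*b)
y = √4161 ≈ 64.506
y/N(-60, r(7)) = √4161/(220 + 11*(-60)) = √4161/(220 - 660) = √4161/(-440) = √4161*(-1/440) = -√4161/440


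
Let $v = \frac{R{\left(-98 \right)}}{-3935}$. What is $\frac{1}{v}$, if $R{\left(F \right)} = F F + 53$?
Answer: $- \frac{3935}{9657} \approx -0.40748$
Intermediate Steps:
$R{\left(F \right)} = 53 + F^{2}$ ($R{\left(F \right)} = F^{2} + 53 = 53 + F^{2}$)
$v = - \frac{9657}{3935}$ ($v = \frac{53 + \left(-98\right)^{2}}{-3935} = \left(53 + 9604\right) \left(- \frac{1}{3935}\right) = 9657 \left(- \frac{1}{3935}\right) = - \frac{9657}{3935} \approx -2.4541$)
$\frac{1}{v} = \frac{1}{- \frac{9657}{3935}} = - \frac{3935}{9657}$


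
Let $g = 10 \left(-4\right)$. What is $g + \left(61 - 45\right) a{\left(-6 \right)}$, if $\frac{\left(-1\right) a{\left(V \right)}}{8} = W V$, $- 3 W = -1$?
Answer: $216$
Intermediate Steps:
$W = \frac{1}{3}$ ($W = \left(- \frac{1}{3}\right) \left(-1\right) = \frac{1}{3} \approx 0.33333$)
$a{\left(V \right)} = - \frac{8 V}{3}$ ($a{\left(V \right)} = - 8 \frac{V}{3} = - \frac{8 V}{3}$)
$g = -40$
$g + \left(61 - 45\right) a{\left(-6 \right)} = -40 + \left(61 - 45\right) \left(\left(- \frac{8}{3}\right) \left(-6\right)\right) = -40 + 16 \cdot 16 = -40 + 256 = 216$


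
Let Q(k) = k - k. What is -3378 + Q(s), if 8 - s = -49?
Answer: -3378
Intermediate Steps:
s = 57 (s = 8 - 1*(-49) = 8 + 49 = 57)
Q(k) = 0
-3378 + Q(s) = -3378 + 0 = -3378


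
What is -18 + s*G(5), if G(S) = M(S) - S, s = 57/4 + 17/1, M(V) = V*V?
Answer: 607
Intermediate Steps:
M(V) = V²
s = 125/4 (s = 57*(¼) + 17*1 = 57/4 + 17 = 125/4 ≈ 31.250)
G(S) = S² - S
-18 + s*G(5) = -18 + 125*(5*(-1 + 5))/4 = -18 + 125*(5*4)/4 = -18 + (125/4)*20 = -18 + 625 = 607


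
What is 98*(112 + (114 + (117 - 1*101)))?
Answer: 23716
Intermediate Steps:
98*(112 + (114 + (117 - 1*101))) = 98*(112 + (114 + (117 - 101))) = 98*(112 + (114 + 16)) = 98*(112 + 130) = 98*242 = 23716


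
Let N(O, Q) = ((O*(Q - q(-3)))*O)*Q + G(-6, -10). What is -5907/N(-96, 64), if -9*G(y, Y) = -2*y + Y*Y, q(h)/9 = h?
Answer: -53163/483065744 ≈ -0.00011005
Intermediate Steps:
q(h) = 9*h
G(y, Y) = -Y**2/9 + 2*y/9 (G(y, Y) = -(-2*y + Y*Y)/9 = -(-2*y + Y**2)/9 = -(Y**2 - 2*y)/9 = -Y**2/9 + 2*y/9)
N(O, Q) = -112/9 + Q*O**2*(27 + Q) (N(O, Q) = ((O*(Q - 9*(-3)))*O)*Q + (-1/9*(-10)**2 + (2/9)*(-6)) = ((O*(Q - 1*(-27)))*O)*Q + (-1/9*100 - 4/3) = ((O*(Q + 27))*O)*Q + (-100/9 - 4/3) = ((O*(27 + Q))*O)*Q - 112/9 = (O**2*(27 + Q))*Q - 112/9 = Q*O**2*(27 + Q) - 112/9 = -112/9 + Q*O**2*(27 + Q))
-5907/N(-96, 64) = -5907/(-112/9 + (-96)**2*64**2 + 27*64*(-96)**2) = -5907/(-112/9 + 9216*4096 + 27*64*9216) = -5907/(-112/9 + 37748736 + 15925248) = -5907/483065744/9 = -5907*9/483065744 = -53163/483065744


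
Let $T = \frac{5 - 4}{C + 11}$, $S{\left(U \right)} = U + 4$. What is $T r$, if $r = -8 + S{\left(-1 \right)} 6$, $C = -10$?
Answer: $10$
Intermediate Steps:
$S{\left(U \right)} = 4 + U$
$r = 10$ ($r = -8 + \left(4 - 1\right) 6 = -8 + 3 \cdot 6 = -8 + 18 = 10$)
$T = 1$ ($T = \frac{5 - 4}{-10 + 11} = 1 \cdot 1^{-1} = 1 \cdot 1 = 1$)
$T r = 1 \cdot 10 = 10$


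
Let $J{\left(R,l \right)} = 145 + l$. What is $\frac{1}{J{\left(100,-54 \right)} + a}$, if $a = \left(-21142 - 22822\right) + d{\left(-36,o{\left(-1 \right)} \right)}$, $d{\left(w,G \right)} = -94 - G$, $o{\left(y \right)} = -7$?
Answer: $- \frac{1}{43960} \approx -2.2748 \cdot 10^{-5}$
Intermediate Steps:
$a = -44051$ ($a = \left(-21142 - 22822\right) - 87 = -43964 + \left(-94 + 7\right) = -43964 - 87 = -44051$)
$\frac{1}{J{\left(100,-54 \right)} + a} = \frac{1}{\left(145 - 54\right) - 44051} = \frac{1}{91 - 44051} = \frac{1}{-43960} = - \frac{1}{43960}$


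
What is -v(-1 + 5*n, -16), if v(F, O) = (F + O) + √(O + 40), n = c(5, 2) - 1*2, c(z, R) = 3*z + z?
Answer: -73 - 2*√6 ≈ -77.899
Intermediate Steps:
c(z, R) = 4*z
n = 18 (n = 4*5 - 1*2 = 20 - 2 = 18)
v(F, O) = F + O + √(40 + O) (v(F, O) = (F + O) + √(40 + O) = F + O + √(40 + O))
-v(-1 + 5*n, -16) = -((-1 + 5*18) - 16 + √(40 - 16)) = -((-1 + 90) - 16 + √24) = -(89 - 16 + 2*√6) = -(73 + 2*√6) = -73 - 2*√6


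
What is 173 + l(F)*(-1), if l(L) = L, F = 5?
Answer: 168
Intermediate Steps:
173 + l(F)*(-1) = 173 + 5*(-1) = 173 - 5 = 168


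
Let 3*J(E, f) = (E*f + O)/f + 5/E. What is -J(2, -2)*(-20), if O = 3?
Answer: 20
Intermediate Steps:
J(E, f) = 5/(3*E) + (3 + E*f)/(3*f) (J(E, f) = ((E*f + 3)/f + 5/E)/3 = ((3 + E*f)/f + 5/E)/3 = (5/E + (3 + E*f)/f)/3 = 5/(3*E) + (3 + E*f)/(3*f))
-J(2, -2)*(-20) = -(1/(-2) + (⅓)*2 + (5/3)/2)*(-20) = -(-½ + ⅔ + (5/3)*(½))*(-20) = -(-½ + ⅔ + ⅚)*(-20) = -1*1*(-20) = -1*(-20) = 20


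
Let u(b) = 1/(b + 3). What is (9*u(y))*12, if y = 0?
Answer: 36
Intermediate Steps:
u(b) = 1/(3 + b)
(9*u(y))*12 = (9/(3 + 0))*12 = (9/3)*12 = (9*(1/3))*12 = 3*12 = 36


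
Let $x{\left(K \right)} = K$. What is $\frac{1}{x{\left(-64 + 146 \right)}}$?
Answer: $\frac{1}{82} \approx 0.012195$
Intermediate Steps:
$\frac{1}{x{\left(-64 + 146 \right)}} = \frac{1}{-64 + 146} = \frac{1}{82}$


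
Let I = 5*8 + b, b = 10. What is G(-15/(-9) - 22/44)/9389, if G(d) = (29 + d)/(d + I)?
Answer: 181/2882423 ≈ 6.2794e-5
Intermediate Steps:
I = 50 (I = 5*8 + 10 = 40 + 10 = 50)
G(d) = (29 + d)/(50 + d) (G(d) = (29 + d)/(d + 50) = (29 + d)/(50 + d))
G(-15/(-9) - 22/44)/9389 = ((29 + (-15/(-9) - 22/44))/(50 + (-15/(-9) - 22/44)))/9389 = ((29 + (-15*(-⅑) - 22*1/44))/(50 + (-15*(-⅑) - 22*1/44)))*(1/9389) = ((29 + (5/3 - ½))/(50 + (5/3 - ½)))*(1/9389) = ((29 + 7/6)/(50 + 7/6))*(1/9389) = ((181/6)/(307/6))*(1/9389) = ((6/307)*(181/6))*(1/9389) = (181/307)*(1/9389) = 181/2882423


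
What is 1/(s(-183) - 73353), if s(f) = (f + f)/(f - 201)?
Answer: -64/4694531 ≈ -1.3633e-5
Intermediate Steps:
s(f) = 2*f/(-201 + f) (s(f) = (2*f)/(-201 + f) = 2*f/(-201 + f))
1/(s(-183) - 73353) = 1/(2*(-183)/(-201 - 183) - 73353) = 1/(2*(-183)/(-384) - 73353) = 1/(2*(-183)*(-1/384) - 73353) = 1/(61/64 - 73353) = 1/(-4694531/64) = -64/4694531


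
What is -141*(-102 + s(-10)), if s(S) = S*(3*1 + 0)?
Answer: 18612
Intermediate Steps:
s(S) = 3*S (s(S) = S*(3 + 0) = S*3 = 3*S)
-141*(-102 + s(-10)) = -141*(-102 + 3*(-10)) = -141*(-102 - 30) = -141*(-132) = 18612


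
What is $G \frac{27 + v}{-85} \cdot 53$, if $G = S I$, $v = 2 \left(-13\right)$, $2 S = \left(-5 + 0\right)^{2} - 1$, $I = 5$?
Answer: $- \frac{636}{17} \approx -37.412$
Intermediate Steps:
$S = 12$ ($S = \frac{\left(-5 + 0\right)^{2} - 1}{2} = \frac{\left(-5\right)^{2} - 1}{2} = \frac{25 - 1}{2} = \frac{1}{2} \cdot 24 = 12$)
$v = -26$
$G = 60$ ($G = 12 \cdot 5 = 60$)
$G \frac{27 + v}{-85} \cdot 53 = 60 \frac{27 - 26}{-85} \cdot 53 = 60 \cdot 1 \left(- \frac{1}{85}\right) 53 = 60 \left(- \frac{1}{85}\right) 53 = \left(- \frac{12}{17}\right) 53 = - \frac{636}{17}$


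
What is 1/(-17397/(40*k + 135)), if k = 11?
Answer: -575/17397 ≈ -0.033052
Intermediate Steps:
1/(-17397/(40*k + 135)) = 1/(-17397/(40*11 + 135)) = 1/(-17397/(440 + 135)) = 1/(-17397/575) = -575/17397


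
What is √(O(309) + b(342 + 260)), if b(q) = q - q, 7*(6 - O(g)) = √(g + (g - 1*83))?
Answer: √(294 - 7*√535)/7 ≈ 1.6419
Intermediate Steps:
O(g) = 6 - √(-83 + 2*g)/7 (O(g) = 6 - √(g + (g - 1*83))/7 = 6 - √(g + (g - 83))/7 = 6 - √(g + (-83 + g))/7 = 6 - √(-83 + 2*g)/7)
b(q) = 0
√(O(309) + b(342 + 260)) = √((6 - √(-83 + 2*309)/7) + 0) = √((6 - √(-83 + 618)/7) + 0) = √((6 - √535/7) + 0) = √(6 - √535/7)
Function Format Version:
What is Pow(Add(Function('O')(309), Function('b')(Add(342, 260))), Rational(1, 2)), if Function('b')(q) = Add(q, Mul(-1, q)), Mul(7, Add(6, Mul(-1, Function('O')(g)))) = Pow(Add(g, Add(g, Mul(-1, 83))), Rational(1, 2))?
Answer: Mul(Rational(1, 7), Pow(Add(294, Mul(-7, Pow(535, Rational(1, 2)))), Rational(1, 2))) ≈ 1.6419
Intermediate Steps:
Function('O')(g) = Add(6, Mul(Rational(-1, 7), Pow(Add(-83, Mul(2, g)), Rational(1, 2)))) (Function('O')(g) = Add(6, Mul(Rational(-1, 7), Pow(Add(g, Add(g, Mul(-1, 83))), Rational(1, 2)))) = Add(6, Mul(Rational(-1, 7), Pow(Add(g, Add(g, -83)), Rational(1, 2)))) = Add(6, Mul(Rational(-1, 7), Pow(Add(g, Add(-83, g)), Rational(1, 2)))) = Add(6, Mul(Rational(-1, 7), Pow(Add(-83, Mul(2, g)), Rational(1, 2)))))
Function('b')(q) = 0
Pow(Add(Function('O')(309), Function('b')(Add(342, 260))), Rational(1, 2)) = Pow(Add(Add(6, Mul(Rational(-1, 7), Pow(Add(-83, Mul(2, 309)), Rational(1, 2)))), 0), Rational(1, 2)) = Pow(Add(Add(6, Mul(Rational(-1, 7), Pow(Add(-83, 618), Rational(1, 2)))), 0), Rational(1, 2)) = Pow(Add(Add(6, Mul(Rational(-1, 7), Pow(535, Rational(1, 2)))), 0), Rational(1, 2)) = Pow(Add(6, Mul(Rational(-1, 7), Pow(535, Rational(1, 2)))), Rational(1, 2))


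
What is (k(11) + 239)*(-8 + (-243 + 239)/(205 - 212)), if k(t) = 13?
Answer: -1872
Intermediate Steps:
(k(11) + 239)*(-8 + (-243 + 239)/(205 - 212)) = (13 + 239)*(-8 + (-243 + 239)/(205 - 212)) = 252*(-8 - 4/(-7)) = 252*(-8 - 4*(-⅐)) = 252*(-8 + 4/7) = 252*(-52/7) = -1872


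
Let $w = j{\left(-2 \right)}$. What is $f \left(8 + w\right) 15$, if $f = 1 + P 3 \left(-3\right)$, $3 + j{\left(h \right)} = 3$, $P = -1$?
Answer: $1200$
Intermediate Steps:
$j{\left(h \right)} = 0$ ($j{\left(h \right)} = -3 + 3 = 0$)
$w = 0$
$f = 10$ ($f = 1 - 3 \left(-3\right) = 1 - -9 = 1 + 9 = 10$)
$f \left(8 + w\right) 15 = 10 \left(8 + 0\right) 15 = 10 \cdot 8 \cdot 15 = 80 \cdot 15 = 1200$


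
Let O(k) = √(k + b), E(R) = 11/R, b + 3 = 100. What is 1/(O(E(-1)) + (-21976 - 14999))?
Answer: -36975/1367150539 - √86/1367150539 ≈ -2.7052e-5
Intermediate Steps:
b = 97 (b = -3 + 100 = 97)
O(k) = √(97 + k) (O(k) = √(k + 97) = √(97 + k))
1/(O(E(-1)) + (-21976 - 14999)) = 1/(√(97 + 11/(-1)) + (-21976 - 14999)) = 1/(√(97 + 11*(-1)) - 36975) = 1/(√(97 - 11) - 36975) = 1/(√86 - 36975) = 1/(-36975 + √86)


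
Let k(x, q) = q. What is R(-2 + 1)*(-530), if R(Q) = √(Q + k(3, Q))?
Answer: -530*I*√2 ≈ -749.53*I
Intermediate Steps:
R(Q) = √2*√Q (R(Q) = √(Q + Q) = √(2*Q) = √2*√Q)
R(-2 + 1)*(-530) = (√2*√(-2 + 1))*(-530) = (√2*√(-1))*(-530) = (√2*I)*(-530) = (I*√2)*(-530) = -530*I*√2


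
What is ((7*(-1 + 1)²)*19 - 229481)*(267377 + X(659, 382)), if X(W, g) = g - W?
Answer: -61294375100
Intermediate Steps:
((7*(-1 + 1)²)*19 - 229481)*(267377 + X(659, 382)) = ((7*(-1 + 1)²)*19 - 229481)*(267377 + (382 - 1*659)) = ((7*0²)*19 - 229481)*(267377 + (382 - 659)) = ((7*0)*19 - 229481)*(267377 - 277) = (0*19 - 229481)*267100 = (0 - 229481)*267100 = -229481*267100 = -61294375100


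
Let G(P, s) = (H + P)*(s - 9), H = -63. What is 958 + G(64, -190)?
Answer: 759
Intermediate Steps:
G(P, s) = (-63 + P)*(-9 + s) (G(P, s) = (-63 + P)*(s - 9) = (-63 + P)*(-9 + s))
958 + G(64, -190) = 958 + (567 - 63*(-190) - 9*64 + 64*(-190)) = 958 + (567 + 11970 - 576 - 12160) = 958 - 199 = 759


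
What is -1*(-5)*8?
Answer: 40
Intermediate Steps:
-1*(-5)*8 = 5*8 = 40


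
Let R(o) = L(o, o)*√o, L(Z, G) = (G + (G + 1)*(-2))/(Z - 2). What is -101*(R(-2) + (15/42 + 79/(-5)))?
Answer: 109181/70 ≈ 1559.7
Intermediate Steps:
L(Z, G) = (-2 - G)/(-2 + Z) (L(Z, G) = (G + (1 + G)*(-2))/(-2 + Z) = (G + (-2 - 2*G))/(-2 + Z) = (-2 - G)/(-2 + Z))
R(o) = √o*(-2 - o)/(-2 + o) (R(o) = ((-2 - o)/(-2 + o))*√o = √o*(-2 - o)/(-2 + o))
-101*(R(-2) + (15/42 + 79/(-5))) = -101*(√(-2)*(-2 - 1*(-2))/(-2 - 2) + (15/42 + 79/(-5))) = -101*((I*√2)*(-2 + 2)/(-4) + (15*(1/42) + 79*(-⅕))) = -101*((I*√2)*(-¼)*0 + (5/14 - 79/5)) = -101*(0 - 1081/70) = -101*(-1081/70) = 109181/70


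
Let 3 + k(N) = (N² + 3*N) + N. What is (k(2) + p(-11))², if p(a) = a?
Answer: 4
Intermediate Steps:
k(N) = -3 + N² + 4*N (k(N) = -3 + ((N² + 3*N) + N) = -3 + (N² + 4*N) = -3 + N² + 4*N)
(k(2) + p(-11))² = ((-3 + 2² + 4*2) - 11)² = ((-3 + 4 + 8) - 11)² = (9 - 11)² = (-2)² = 4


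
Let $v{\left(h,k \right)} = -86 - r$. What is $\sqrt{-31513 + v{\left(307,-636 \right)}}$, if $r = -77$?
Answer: $i \sqrt{31522} \approx 177.54 i$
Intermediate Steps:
$v{\left(h,k \right)} = -9$ ($v{\left(h,k \right)} = -86 - -77 = -86 + 77 = -9$)
$\sqrt{-31513 + v{\left(307,-636 \right)}} = \sqrt{-31513 - 9} = \sqrt{-31522} = i \sqrt{31522}$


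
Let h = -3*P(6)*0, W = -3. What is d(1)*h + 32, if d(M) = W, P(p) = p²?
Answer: 32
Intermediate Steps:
h = 0 (h = -3*6²*0 = -3*36*0 = -108*0 = 0)
d(M) = -3
d(1)*h + 32 = -3*0 + 32 = 0 + 32 = 32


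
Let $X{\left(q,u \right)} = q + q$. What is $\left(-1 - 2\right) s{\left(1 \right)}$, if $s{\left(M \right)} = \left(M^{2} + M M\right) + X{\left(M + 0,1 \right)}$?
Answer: $-12$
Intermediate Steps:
$X{\left(q,u \right)} = 2 q$
$s{\left(M \right)} = 2 M + 2 M^{2}$ ($s{\left(M \right)} = \left(M^{2} + M M\right) + 2 \left(M + 0\right) = \left(M^{2} + M^{2}\right) + 2 M = 2 M^{2} + 2 M = 2 M + 2 M^{2}$)
$\left(-1 - 2\right) s{\left(1 \right)} = \left(-1 - 2\right) 2 \cdot 1 \left(1 + 1\right) = - 3 \cdot 2 \cdot 1 \cdot 2 = \left(-3\right) 4 = -12$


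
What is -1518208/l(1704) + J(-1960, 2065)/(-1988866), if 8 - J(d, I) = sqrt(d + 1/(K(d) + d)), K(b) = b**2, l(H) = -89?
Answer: 1509756135708/88504537 + I*sqrt(147428353276410)/545466389160 ≈ 17059.0 + 2.226e-5*I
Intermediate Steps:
J(d, I) = 8 - sqrt(d + 1/(d + d**2)) (J(d, I) = 8 - sqrt(d + 1/(d**2 + d)) = 8 - sqrt(d + 1/(d + d**2)))
-1518208/l(1704) + J(-1960, 2065)/(-1988866) = -1518208/(-89) + (8 - sqrt((1 + (-1960)**2*(1 - 1960))/((-1960)*(1 - 1960))))/(-1988866) = -1518208*(-1/89) + (8 - sqrt(-1/1960*(1 + 3841600*(-1959))/(-1959)))*(-1/1988866) = 1518208/89 + (8 - sqrt(-1/1960*(-1/1959)*(1 - 7525694400)))*(-1/1988866) = 1518208/89 + (8 - sqrt(-1/1960*(-1/1959)*(-7525694399)))*(-1/1988866) = 1518208/89 + (8 - sqrt(-7525694399/3839640))*(-1/1988866) = 1518208/89 + (8 - I*sqrt(147428353276410)/274260)*(-1/1988866) = 1518208/89 + (-4/994433 + I*sqrt(147428353276410)/545466389160) = 1509756135708/88504537 + I*sqrt(147428353276410)/545466389160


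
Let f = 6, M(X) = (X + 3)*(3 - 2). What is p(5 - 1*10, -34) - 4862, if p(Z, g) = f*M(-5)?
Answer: -4874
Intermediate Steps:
M(X) = 3 + X (M(X) = (3 + X)*1 = 3 + X)
p(Z, g) = -12 (p(Z, g) = 6*(3 - 5) = 6*(-2) = -12)
p(5 - 1*10, -34) - 4862 = -12 - 4862 = -4874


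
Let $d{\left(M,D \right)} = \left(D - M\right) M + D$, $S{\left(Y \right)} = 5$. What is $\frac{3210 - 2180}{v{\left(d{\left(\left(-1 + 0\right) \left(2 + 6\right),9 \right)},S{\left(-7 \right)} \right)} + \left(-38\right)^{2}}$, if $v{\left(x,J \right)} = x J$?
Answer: $\frac{1030}{809} \approx 1.2732$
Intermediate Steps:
$d{\left(M,D \right)} = D + M \left(D - M\right)$ ($d{\left(M,D \right)} = M \left(D - M\right) + D = D + M \left(D - M\right)$)
$v{\left(x,J \right)} = J x$
$\frac{3210 - 2180}{v{\left(d{\left(\left(-1 + 0\right) \left(2 + 6\right),9 \right)},S{\left(-7 \right)} \right)} + \left(-38\right)^{2}} = \frac{3210 - 2180}{5 \left(9 - \left(\left(-1 + 0\right) \left(2 + 6\right)\right)^{2} + 9 \left(-1 + 0\right) \left(2 + 6\right)\right) + \left(-38\right)^{2}} = \frac{1030}{5 \left(9 - \left(\left(-1\right) 8\right)^{2} + 9 \left(\left(-1\right) 8\right)\right) + 1444} = \frac{1030}{5 \left(9 - \left(-8\right)^{2} + 9 \left(-8\right)\right) + 1444} = \frac{1030}{5 \left(9 - 64 - 72\right) + 1444} = \frac{1030}{5 \left(-127\right) + 1444} = \frac{1030}{-635 + 1444} = \frac{1030}{809}$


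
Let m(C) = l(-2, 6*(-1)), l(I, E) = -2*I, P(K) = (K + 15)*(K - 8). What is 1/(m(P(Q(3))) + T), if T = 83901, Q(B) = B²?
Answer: 1/83905 ≈ 1.1918e-5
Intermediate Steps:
P(K) = (-8 + K)*(15 + K) (P(K) = (15 + K)*(-8 + K) = (-8 + K)*(15 + K))
m(C) = 4 (m(C) = -2*(-2) = 4)
1/(m(P(Q(3))) + T) = 1/(4 + 83901) = 1/83905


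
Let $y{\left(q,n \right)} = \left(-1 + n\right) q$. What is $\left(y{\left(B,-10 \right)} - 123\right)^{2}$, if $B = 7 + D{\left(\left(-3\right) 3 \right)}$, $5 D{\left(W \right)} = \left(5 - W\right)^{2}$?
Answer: $\frac{9960336}{25} \approx 3.9841 \cdot 10^{5}$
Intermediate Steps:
$D{\left(W \right)} = \frac{\left(5 - W\right)^{2}}{5}$
$B = \frac{231}{5}$ ($B = 7 + \frac{\left(-5 - 9\right)^{2}}{5} = 7 + \frac{\left(-14\right)^{2}}{5} = 7 + \frac{1}{5} \cdot 196 = 7 + \frac{196}{5} = \frac{231}{5} \approx 46.2$)
$y{\left(q,n \right)} = q \left(-1 + n\right)$
$\left(y{\left(B,-10 \right)} - 123\right)^{2} = \left(\frac{231 \left(-1 - 10\right)}{5} - 123\right)^{2} = \left(\frac{231}{5} \left(-11\right) - 123\right)^{2} = \left(- \frac{2541}{5} - 123\right)^{2} = \left(- \frac{3156}{5}\right)^{2} = \frac{9960336}{25}$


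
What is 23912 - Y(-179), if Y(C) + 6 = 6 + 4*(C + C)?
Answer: 25344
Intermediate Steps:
Y(C) = 8*C (Y(C) = -6 + (6 + 4*(C + C)) = -6 + (6 + 4*(2*C)) = -6 + (6 + 8*C) = 8*C)
23912 - Y(-179) = 23912 - 8*(-179) = 23912 - 1*(-1432) = 23912 + 1432 = 25344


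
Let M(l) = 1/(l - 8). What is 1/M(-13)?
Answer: -21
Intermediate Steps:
M(l) = 1/(-8 + l)
1/M(-13) = 1/(1/(-8 - 13)) = 1/(1/(-21)) = 1/(-1/21) = -21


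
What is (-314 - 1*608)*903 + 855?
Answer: -831711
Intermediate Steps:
(-314 - 1*608)*903 + 855 = (-314 - 608)*903 + 855 = -922*903 + 855 = -832566 + 855 = -831711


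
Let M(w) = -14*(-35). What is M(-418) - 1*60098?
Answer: -59608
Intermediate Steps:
M(w) = 490
M(-418) - 1*60098 = 490 - 1*60098 = 490 - 60098 = -59608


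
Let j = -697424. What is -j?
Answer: 697424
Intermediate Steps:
-j = -1*(-697424) = 697424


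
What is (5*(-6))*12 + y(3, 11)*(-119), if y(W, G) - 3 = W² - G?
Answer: -479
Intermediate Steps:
y(W, G) = 3 + W² - G (y(W, G) = 3 + (W² - G) = 3 + W² - G)
(5*(-6))*12 + y(3, 11)*(-119) = (5*(-6))*12 + (3 + 3² - 1*11)*(-119) = -30*12 + (3 + 9 - 11)*(-119) = -360 + 1*(-119) = -360 - 119 = -479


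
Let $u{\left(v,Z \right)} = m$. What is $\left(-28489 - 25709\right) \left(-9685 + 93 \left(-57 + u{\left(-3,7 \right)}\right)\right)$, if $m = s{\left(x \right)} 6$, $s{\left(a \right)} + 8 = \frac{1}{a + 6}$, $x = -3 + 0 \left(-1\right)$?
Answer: $1044070272$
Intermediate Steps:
$x = -3$ ($x = -3 + 0 = -3$)
$s{\left(a \right)} = -8 + \frac{1}{6 + a}$ ($s{\left(a \right)} = -8 + \frac{1}{a + 6} = -8 + \frac{1}{6 + a}$)
$m = -46$ ($m = \frac{-47 - -24}{6 - 3} \cdot 6 = \frac{-47 + 24}{3} \cdot 6 = \frac{1}{3} \left(-23\right) 6 = \left(- \frac{23}{3}\right) 6 = -46$)
$u{\left(v,Z \right)} = -46$
$\left(-28489 - 25709\right) \left(-9685 + 93 \left(-57 + u{\left(-3,7 \right)}\right)\right) = \left(-28489 - 25709\right) \left(-9685 + 93 \left(-57 - 46\right)\right) = - 54198 \left(-9685 + 93 \left(-103\right)\right) = - 54198 \left(-9685 - 9579\right) = \left(-54198\right) \left(-19264\right) = 1044070272$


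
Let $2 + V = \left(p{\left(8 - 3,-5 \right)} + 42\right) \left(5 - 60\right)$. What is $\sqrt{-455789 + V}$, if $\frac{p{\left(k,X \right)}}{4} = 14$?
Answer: $i \sqrt{461181} \approx 679.1 i$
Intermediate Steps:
$p{\left(k,X \right)} = 56$ ($p{\left(k,X \right)} = 4 \cdot 14 = 56$)
$V = -5392$ ($V = -2 + \left(56 + 42\right) \left(5 - 60\right) = -2 + 98 \left(5 - 60\right) = -2 + 98 \left(-55\right) = -2 - 5390 = -5392$)
$\sqrt{-455789 + V} = \sqrt{-455789 - 5392} = \sqrt{-461181} = i \sqrt{461181}$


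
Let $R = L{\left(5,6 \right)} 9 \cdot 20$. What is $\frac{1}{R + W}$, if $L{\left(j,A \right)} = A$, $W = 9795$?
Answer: $\frac{1}{10875} \approx 9.1954 \cdot 10^{-5}$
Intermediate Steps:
$R = 1080$ ($R = 6 \cdot 9 \cdot 20 = 54 \cdot 20 = 1080$)
$\frac{1}{R + W} = \frac{1}{1080 + 9795} = \frac{1}{10875}$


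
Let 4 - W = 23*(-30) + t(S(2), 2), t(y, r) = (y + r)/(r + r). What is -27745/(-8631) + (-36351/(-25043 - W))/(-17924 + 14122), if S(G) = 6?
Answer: 2714381074669/844495620570 ≈ 3.2142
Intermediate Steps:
t(y, r) = (r + y)/(2*r) (t(y, r) = (r + y)/((2*r)) = (r + y)*(1/(2*r)) = (r + y)/(2*r))
W = 692 (W = 4 - (23*(-30) + (1/2)*(2 + 6)/2) = 4 - (-690 + (1/2)*(1/2)*8) = 4 - (-690 + 2) = 4 - 1*(-688) = 4 + 688 = 692)
-27745/(-8631) + (-36351/(-25043 - W))/(-17924 + 14122) = -27745/(-8631) + (-36351/(-25043 - 1*692))/(-17924 + 14122) = -27745*(-1/8631) - 36351/(-25043 - 692)/(-3802) = 27745/8631 - 36351/(-25735)*(-1/3802) = 27745/8631 - 36351*(-1/25735)*(-1/3802) = 27745/8631 + (36351/25735)*(-1/3802) = 27745/8631 - 36351/97844470 = 2714381074669/844495620570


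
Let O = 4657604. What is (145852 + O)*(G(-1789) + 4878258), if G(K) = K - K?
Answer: 23432497659648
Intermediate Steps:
G(K) = 0
(145852 + O)*(G(-1789) + 4878258) = (145852 + 4657604)*(0 + 4878258) = 4803456*4878258 = 23432497659648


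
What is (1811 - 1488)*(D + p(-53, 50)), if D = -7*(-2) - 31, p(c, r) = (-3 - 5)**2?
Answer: 15181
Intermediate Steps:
p(c, r) = 64 (p(c, r) = (-8)**2 = 64)
D = -17 (D = 14 - 31 = -17)
(1811 - 1488)*(D + p(-53, 50)) = (1811 - 1488)*(-17 + 64) = 323*47 = 15181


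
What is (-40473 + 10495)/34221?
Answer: -29978/34221 ≈ -0.87601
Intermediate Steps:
(-40473 + 10495)/34221 = -29978*1/34221 = -29978/34221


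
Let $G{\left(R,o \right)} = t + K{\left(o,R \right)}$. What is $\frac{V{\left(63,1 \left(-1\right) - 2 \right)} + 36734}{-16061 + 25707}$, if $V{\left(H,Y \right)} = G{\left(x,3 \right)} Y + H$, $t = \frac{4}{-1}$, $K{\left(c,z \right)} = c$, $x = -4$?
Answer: $\frac{18400}{4823} \approx 3.8151$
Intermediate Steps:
$t = -4$ ($t = 4 \left(-1\right) = -4$)
$G{\left(R,o \right)} = -4 + o$
$V{\left(H,Y \right)} = H - Y$ ($V{\left(H,Y \right)} = \left(-4 + 3\right) Y + H = - Y + H = H - Y$)
$\frac{V{\left(63,1 \left(-1\right) - 2 \right)} + 36734}{-16061 + 25707} = \frac{\left(63 - \left(1 \left(-1\right) - 2\right)\right) + 36734}{-16061 + 25707} = \frac{\left(63 - \left(-1 - 2\right)\right) + 36734}{9646} = \left(\left(63 - -3\right) + 36734\right) \frac{1}{9646} = \left(\left(63 + 3\right) + 36734\right) \frac{1}{9646} = \left(66 + 36734\right) \frac{1}{9646} = 36800 \cdot \frac{1}{9646} = \frac{18400}{4823}$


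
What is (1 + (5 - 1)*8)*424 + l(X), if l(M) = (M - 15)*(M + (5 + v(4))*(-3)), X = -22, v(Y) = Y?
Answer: 15805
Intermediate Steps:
l(M) = (-27 + M)*(-15 + M) (l(M) = (M - 15)*(M + (5 + 4)*(-3)) = (-15 + M)*(M + 9*(-3)) = (-15 + M)*(M - 27) = (-15 + M)*(-27 + M) = (-27 + M)*(-15 + M))
(1 + (5 - 1)*8)*424 + l(X) = (1 + (5 - 1)*8)*424 + (405 + (-22)² - 42*(-22)) = (1 + 4*8)*424 + (405 + 484 + 924) = (1 + 32)*424 + 1813 = 33*424 + 1813 = 13992 + 1813 = 15805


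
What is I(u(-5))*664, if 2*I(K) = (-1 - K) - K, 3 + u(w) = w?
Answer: 4980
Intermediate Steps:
u(w) = -3 + w
I(K) = -½ - K (I(K) = ((-1 - K) - K)/2 = (-1 - 2*K)/2 = -½ - K)
I(u(-5))*664 = (-½ - (-3 - 5))*664 = (-½ - 1*(-8))*664 = (-½ + 8)*664 = (15/2)*664 = 4980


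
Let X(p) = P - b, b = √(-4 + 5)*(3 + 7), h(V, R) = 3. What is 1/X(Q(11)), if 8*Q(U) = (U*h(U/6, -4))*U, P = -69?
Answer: -1/79 ≈ -0.012658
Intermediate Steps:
b = 10 (b = √1*10 = 1*10 = 10)
Q(U) = 3*U²/8 (Q(U) = ((U*3)*U)/8 = ((3*U)*U)/8 = (3*U²)/8 = 3*U²/8)
X(p) = -79 (X(p) = -69 - 1*10 = -69 - 10 = -79)
1/X(Q(11)) = 1/(-79) = -1/79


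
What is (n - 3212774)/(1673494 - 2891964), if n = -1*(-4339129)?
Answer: -225271/243694 ≈ -0.92440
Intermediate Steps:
n = 4339129
(n - 3212774)/(1673494 - 2891964) = (4339129 - 3212774)/(1673494 - 2891964) = 1126355/(-1218470) = 1126355*(-1/1218470) = -225271/243694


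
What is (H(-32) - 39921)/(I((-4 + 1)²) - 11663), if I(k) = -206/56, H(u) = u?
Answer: 1118684/326667 ≈ 3.4245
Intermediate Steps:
I(k) = -103/28 (I(k) = -206*1/56 = -103/28)
(H(-32) - 39921)/(I((-4 + 1)²) - 11663) = (-32 - 39921)/(-103/28 - 11663) = -39953/(-326667/28) = -39953*(-28/326667) = 1118684/326667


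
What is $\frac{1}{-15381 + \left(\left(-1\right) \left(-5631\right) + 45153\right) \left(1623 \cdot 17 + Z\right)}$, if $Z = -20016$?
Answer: $\frac{1}{384673419} \approx 2.5996 \cdot 10^{-9}$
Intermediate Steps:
$\frac{1}{-15381 + \left(\left(-1\right) \left(-5631\right) + 45153\right) \left(1623 \cdot 17 + Z\right)} = \frac{1}{-15381 + \left(\left(-1\right) \left(-5631\right) + 45153\right) \left(1623 \cdot 17 - 20016\right)} = \frac{1}{-15381 + \left(5631 + 45153\right) \left(27591 - 20016\right)} = \frac{1}{-15381 + 50784 \cdot 7575} = \frac{1}{-15381 + 384688800} = \frac{1}{384673419}$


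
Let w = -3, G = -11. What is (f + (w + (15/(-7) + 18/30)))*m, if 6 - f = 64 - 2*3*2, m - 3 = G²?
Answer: -219356/35 ≈ -6267.3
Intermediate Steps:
m = 124 (m = 3 + (-11)² = 3 + 121 = 124)
f = -46 (f = 6 - (64 - 2*3*2) = 6 - (64 - 6*2) = 6 - (64 - 12) = 6 - 1*52 = 6 - 52 = -46)
(f + (w + (15/(-7) + 18/30)))*m = (-46 + (-3 + (15/(-7) + 18/30)))*124 = (-46 + (-3 + (15*(-⅐) + 18*(1/30))))*124 = (-46 + (-3 + (-15/7 + ⅗)))*124 = (-46 + (-3 - 54/35))*124 = (-46 - 159/35)*124 = -1769/35*124 = -219356/35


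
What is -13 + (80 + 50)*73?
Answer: 9477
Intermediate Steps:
-13 + (80 + 50)*73 = -13 + 130*73 = -13 + 9490 = 9477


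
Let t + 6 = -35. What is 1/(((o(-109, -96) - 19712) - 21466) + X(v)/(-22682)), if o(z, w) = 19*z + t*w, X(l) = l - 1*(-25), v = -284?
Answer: -22682/891697207 ≈ -2.5437e-5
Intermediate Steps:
X(l) = 25 + l (X(l) = l + 25 = 25 + l)
t = -41 (t = -6 - 35 = -41)
o(z, w) = -41*w + 19*z (o(z, w) = 19*z - 41*w = -41*w + 19*z)
1/(((o(-109, -96) - 19712) - 21466) + X(v)/(-22682)) = 1/((((-41*(-96) + 19*(-109)) - 19712) - 21466) + (25 - 284)/(-22682)) = 1/((((3936 - 2071) - 19712) - 21466) - 259*(-1/22682)) = 1/(((1865 - 19712) - 21466) + 259/22682) = 1/((-17847 - 21466) + 259/22682) = 1/(-39313 + 259/22682) = 1/(-891697207/22682) = -22682/891697207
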